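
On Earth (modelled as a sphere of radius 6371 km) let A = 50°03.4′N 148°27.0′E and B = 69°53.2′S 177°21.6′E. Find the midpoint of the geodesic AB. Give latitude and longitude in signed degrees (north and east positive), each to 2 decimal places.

The central angle between A and B is δ = 2.1255 rad.
With f = 0.5, the slerp weights are sin((1−f)δ)/sin δ = 1.0278 and sin(fδ)/sin δ = 1.0278.
Weighted sum of the unit vectors: (1.0278)·(-0.5471,0.3359,0.7667) + (1.0278)·(-0.3435,0.0158,-0.9390) = (-0.9154, 0.3615, -0.1771).
Converting back: φ = atan2(z, √(x²+y²)) = -10.20°, λ = atan2(y, x) = 158.45°.

-10.20°, 158.45°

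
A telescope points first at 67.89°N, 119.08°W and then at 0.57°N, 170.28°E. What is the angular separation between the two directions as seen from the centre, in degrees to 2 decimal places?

Let φ₁ = 1.1849 rad, φ₂ = 0.0099 rad, and Δλ = -1.2329 rad.
Haversine: a = sin²(Δφ/2) + cos φ₁ cos φ₂ sin²(Δλ/2) = 0.3072 + (0.3764)(1.0000)(0.3342) = 0.43301.
Central angle c = 2·arcsin(√a) = 1.43641 rad.
So the angular separation is 82.30°.

82.30°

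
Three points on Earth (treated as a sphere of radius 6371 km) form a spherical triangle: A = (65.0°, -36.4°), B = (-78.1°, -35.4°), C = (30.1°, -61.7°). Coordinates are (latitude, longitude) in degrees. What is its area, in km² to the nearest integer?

Side lengths (central angles): a = 1.9079, b = 0.6680, c = 2.4976 rad; semiperimeter s = 2.5368.
By l'Huilier's theorem, tan(E/4) = √[tan(s/2) tan((s−a)/2) tan((s−b)/2) tan((s−c)/2)], giving spherical excess E = 0.6588 rad.
Area = E·R² = 0.6588 × (6371)² ≈ 26740323 km².

26740323 km²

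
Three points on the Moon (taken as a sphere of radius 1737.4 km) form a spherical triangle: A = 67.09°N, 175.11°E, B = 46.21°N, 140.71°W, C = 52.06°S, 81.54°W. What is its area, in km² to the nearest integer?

Side lengths (central angles): a = 1.9297, b = 2.4682, c = 0.5392 rad; semiperimeter s = 2.4685.
By l'Huilier's theorem, tan(E/4) = √[tan(s/2) tan((s−a)/2) tan((s−b)/2) tan((s−c)/2)], giving spherical excess E = 0.0561 rad.
Area = E·R² = 0.0561 × (1737.4)² ≈ 169443 km².

169443 km²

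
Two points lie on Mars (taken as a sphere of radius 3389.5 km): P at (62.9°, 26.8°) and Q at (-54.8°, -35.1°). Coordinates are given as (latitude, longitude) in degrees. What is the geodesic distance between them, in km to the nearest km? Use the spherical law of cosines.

7521 km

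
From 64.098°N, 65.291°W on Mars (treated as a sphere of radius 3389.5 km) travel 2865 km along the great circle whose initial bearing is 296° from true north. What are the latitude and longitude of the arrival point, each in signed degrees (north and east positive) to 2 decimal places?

Angular distance δ = d/R = 2865/3389.5 = 0.84526 rad; initial bearing θ = 5.1662 rad.
sin φ₂ = sin φ₁ cos δ + cos φ₁ sin δ cos θ = (0.8995)(0.6635) + (0.4368)(0.7481)(0.4384) = 0.7401, so φ₂ = 47.74°.
Δλ = atan2(sin θ sin δ cos φ₁, cos δ − sin φ₁ sin φ₂) = atan2(-0.2937, -0.0023) = -90.440°.
λ₂ = -65.291° − 90.440° = -155.73°.

47.74°, -155.73°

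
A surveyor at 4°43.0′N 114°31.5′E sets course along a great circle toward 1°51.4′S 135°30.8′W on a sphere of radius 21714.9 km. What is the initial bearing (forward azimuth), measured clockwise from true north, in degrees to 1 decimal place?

With φ₁ = 0.0823, φ₂ = -0.0324, Δλ = 1.9192 rad, the forward-azimuth formula gives
θ = atan2( sin Δλ cos φ₂ , cos φ₁ sin φ₂ − sin φ₁ cos φ₂ cos Δλ ) = atan2(0.9394, -0.0042) = 90.26°.
So the initial bearing is 90.3°.

90.3°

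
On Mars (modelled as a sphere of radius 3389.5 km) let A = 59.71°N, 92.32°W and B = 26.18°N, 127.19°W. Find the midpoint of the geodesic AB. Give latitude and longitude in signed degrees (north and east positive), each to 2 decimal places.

44.18°, -114.79°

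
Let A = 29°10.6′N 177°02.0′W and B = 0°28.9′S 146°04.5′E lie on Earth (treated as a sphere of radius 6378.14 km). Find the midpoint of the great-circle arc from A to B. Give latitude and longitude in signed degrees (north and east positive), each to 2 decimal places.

The central angle between A and B is δ = 0.8035 rad.
With f = 0.5, the slerp weights are sin((1−f)δ)/sin δ = 0.5433 and sin(fδ)/sin δ = 0.5433.
Weighted sum of the unit vectors: (0.5433)·(-0.8720,-0.0452,0.4875) + (0.5433)·(-0.8297,0.5581,-0.0084) = (-0.9245, 0.2786, 0.2603).
Converting back: φ = atan2(z, √(x²+y²)) = 15.09°, λ = atan2(y, x) = 163.23°.

15.09°, 163.23°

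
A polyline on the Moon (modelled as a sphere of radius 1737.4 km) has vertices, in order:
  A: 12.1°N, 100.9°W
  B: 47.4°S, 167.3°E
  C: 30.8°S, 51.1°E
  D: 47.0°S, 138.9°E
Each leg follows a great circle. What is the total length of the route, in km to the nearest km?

7574 km

Leg A→B: central angle 1.7468 rad, distance 3034.9 km.
Leg B→C: central angle 1.4503 rad, distance 2519.7 km.
Leg C→D: central angle 1.1626 rad, distance 2019.9 km.
Total: 3034.9 + 2519.7 + 2019.9 ≈ 7574 km.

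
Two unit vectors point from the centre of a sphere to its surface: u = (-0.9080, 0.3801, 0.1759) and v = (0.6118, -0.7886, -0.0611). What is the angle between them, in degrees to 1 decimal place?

u·v = -0.8660; |u| = 0.9999, |v| = 1.0000.
cos θ = (u·v)/(|u||v|) = -0.8661, so θ = 150.0°.

150.0°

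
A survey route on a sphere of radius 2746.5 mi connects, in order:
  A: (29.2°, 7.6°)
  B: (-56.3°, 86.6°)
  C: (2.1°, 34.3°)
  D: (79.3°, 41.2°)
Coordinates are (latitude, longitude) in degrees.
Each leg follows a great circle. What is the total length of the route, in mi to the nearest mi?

12347 mi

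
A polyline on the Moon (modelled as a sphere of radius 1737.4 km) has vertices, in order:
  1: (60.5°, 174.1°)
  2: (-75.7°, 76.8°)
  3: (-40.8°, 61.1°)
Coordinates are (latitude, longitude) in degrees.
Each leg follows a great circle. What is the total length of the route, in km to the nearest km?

Leg 1→2: central angle 2.6038 rad, distance 4523.8 km.
Leg 2→3: central angle 0.6212 rad, distance 1079.3 km.
Total: 4523.8 + 1079.3 ≈ 5603 km.

5603 km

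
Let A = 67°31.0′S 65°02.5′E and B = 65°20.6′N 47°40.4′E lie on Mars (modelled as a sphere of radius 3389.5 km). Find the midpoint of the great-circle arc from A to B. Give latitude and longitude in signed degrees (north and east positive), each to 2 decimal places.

-1.10°, 55.98°

Central angle δ = 2.3288 rad. Interpolating on the sphere with fraction f = 0.5:
P = [sin((1−f)δ)·A + sin(fδ)·B] / sin δ = 1.2649·A + 1.2649·B in Cartesian coordinates,
giving P = (0.5594, 0.8287, -0.0192), i.e. latitude -1.10°, longitude 55.98°.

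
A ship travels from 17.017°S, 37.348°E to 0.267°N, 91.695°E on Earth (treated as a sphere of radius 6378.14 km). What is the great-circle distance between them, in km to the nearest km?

6259 km

Let φ₁ = -0.2970 rad, φ₂ = 0.0047 rad, and Δλ = 0.9485 rad.
cos c = sin φ₁ sin φ₂ + cos φ₁ cos φ₂ cos Δλ = (-0.2927)(0.0047) + (0.9562)(1.0000)(0.5829) = 0.55599,
so c = arccos(0.55599) = 0.98125 rad.
Distance = R·c = 6378.14 × 0.9812 ≈ 6259 km.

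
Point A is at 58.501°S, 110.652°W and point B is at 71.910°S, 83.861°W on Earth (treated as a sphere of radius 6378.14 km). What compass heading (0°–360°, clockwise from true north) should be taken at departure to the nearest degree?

152°

Δλ = 26.791° = 0.4676 rad.
y = sin Δλ · cos φ₂ = (0.4507)(0.3105) = 0.1400
x = cos φ₁ sin φ₂ − sin φ₁ cos φ₂ cos Δλ = (0.5225)(-0.9506) − (-0.8526)(0.3105)(0.8927) = -0.2603
θ = atan2(y, x) = 151.74°, so the bearing is 152°.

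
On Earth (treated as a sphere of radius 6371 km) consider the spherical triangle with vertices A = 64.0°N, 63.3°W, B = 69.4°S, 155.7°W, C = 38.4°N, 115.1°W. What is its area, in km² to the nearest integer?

26586643 km²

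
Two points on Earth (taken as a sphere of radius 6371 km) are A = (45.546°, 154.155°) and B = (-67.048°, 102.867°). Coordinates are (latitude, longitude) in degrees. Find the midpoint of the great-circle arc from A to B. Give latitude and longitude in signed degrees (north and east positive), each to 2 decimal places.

-11.79°, 136.29°

Central angle δ = 2.0789 rad. Interpolating on the sphere with fraction f = 0.5:
P = [sin((1−f)δ)·A + sin(fδ)·B] / sin δ = 0.9868·A + 0.9868·B in Cartesian coordinates,
giving P = (-0.7076, 0.6764, -0.2043), i.e. latitude -11.79°, longitude 136.29°.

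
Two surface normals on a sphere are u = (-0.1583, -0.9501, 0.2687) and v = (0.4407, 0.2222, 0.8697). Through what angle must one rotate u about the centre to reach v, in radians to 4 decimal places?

1.6180 rad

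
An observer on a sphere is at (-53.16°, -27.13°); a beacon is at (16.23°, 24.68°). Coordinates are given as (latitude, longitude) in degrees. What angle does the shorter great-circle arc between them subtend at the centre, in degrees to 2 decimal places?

82.40°

Let φ₁ = -0.9278 rad, φ₂ = 0.2833 rad, and Δλ = 0.9043 rad.
Haversine: a = sin²(Δφ/2) + cos φ₁ cos φ₂ sin²(Δλ/2) = 0.3240 + (0.5996)(0.9601)(0.1909) = 0.43388.
Central angle c = 2·arcsin(√a) = 1.43816 rad.
So the angular separation is 82.40°.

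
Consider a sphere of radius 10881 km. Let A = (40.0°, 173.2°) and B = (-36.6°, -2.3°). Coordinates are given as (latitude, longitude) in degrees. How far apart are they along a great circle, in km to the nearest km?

With latitudes φ₁ = 40.000°, φ₂ = -36.600° and longitude difference Δλ = -175.500°:
Haversine: a = sin²(Δφ/2) + cos φ₁ cos φ₂ sin²(Δλ/2) = 0.3841 + (0.7660)(0.8028)(0.9985) = 0.99817.
Central angle c = 2·arcsin(√a) = 3.05606 rad.
Distance = R·c = 10881 × 3.0561 ≈ 33253 km.

33253 km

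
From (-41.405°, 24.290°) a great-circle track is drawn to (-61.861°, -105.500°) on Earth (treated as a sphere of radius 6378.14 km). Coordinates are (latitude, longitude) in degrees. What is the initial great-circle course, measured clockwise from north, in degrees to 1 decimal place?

202.8°

Δλ = -129.790° = -2.2653 rad.
y = sin Δλ · cos φ₂ = (-0.7684)(0.4716) = -0.3624
x = cos φ₁ sin φ₂ − sin φ₁ cos φ₂ cos Δλ = (0.7501)(-0.8818) − (-0.6614)(0.4716)(-0.6400) = -0.8610
θ = atan2(y, x) = -157.17°; adding 360° gives 202.8°.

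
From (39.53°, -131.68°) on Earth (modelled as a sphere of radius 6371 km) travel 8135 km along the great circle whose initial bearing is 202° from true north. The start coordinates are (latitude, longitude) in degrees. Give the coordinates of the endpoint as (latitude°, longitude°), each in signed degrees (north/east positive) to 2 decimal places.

-30.00°, -156.14°

Angular distance δ = d/R = 8135/6371 = 1.27688 rad; initial bearing θ = 3.5256 rad.
sin φ₂ = sin φ₁ cos δ + cos φ₁ sin δ cos θ = (0.6365)(0.2897) + (0.7713)(0.9571)(-0.9272) = -0.5001, so φ₂ = -30.00°.
Δλ = atan2(sin θ sin δ cos φ₁, cos δ − sin φ₁ sin φ₂) = atan2(-0.2765, 0.6080) = -24.458°.
λ₂ = -131.680° − 24.458° = -156.14°.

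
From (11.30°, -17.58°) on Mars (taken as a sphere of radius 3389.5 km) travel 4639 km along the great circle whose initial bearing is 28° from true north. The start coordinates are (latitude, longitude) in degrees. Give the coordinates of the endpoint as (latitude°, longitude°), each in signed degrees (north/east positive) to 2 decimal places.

Angular distance δ = d/R = 4639/3389.5 = 1.36864 rad; initial bearing θ = 0.4887 rad.
sin φ₂ = sin φ₁ cos δ + cos φ₁ sin δ cos θ = (0.1959)(0.2008) + (0.9806)(0.9796)(0.8829) = 0.8875, so φ₂ = 62.57°.
Δλ = atan2(sin θ sin δ cos φ₁, cos δ − sin φ₁ sin φ₂) = atan2(0.4510, 0.0269) = 86.590°.
λ₂ = -17.580° + 86.590° = 69.01°.

62.57°, 69.01°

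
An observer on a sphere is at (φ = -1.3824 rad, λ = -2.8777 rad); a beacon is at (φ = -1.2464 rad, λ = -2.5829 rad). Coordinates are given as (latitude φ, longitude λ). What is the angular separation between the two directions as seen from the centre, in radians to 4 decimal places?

With latitudes φ₁ = -79.206°, φ₂ = -71.413° and longitude difference Δλ = 16.891°:
Haversine: a = sin²(Δφ/2) + cos φ₁ cos φ₂ sin²(Δλ/2) = 0.0046 + (0.1873)(0.3187)(0.0216) = 0.00590.
Central angle c = 2·arcsin(√a) = 0.15383 rad.
So the angular separation is 0.1538 rad.

0.1538 rad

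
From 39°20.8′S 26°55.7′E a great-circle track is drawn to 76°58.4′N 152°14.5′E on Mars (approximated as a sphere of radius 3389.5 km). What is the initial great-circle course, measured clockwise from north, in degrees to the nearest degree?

With φ₁ = -0.6867, φ₂ = 1.3434, Δλ = 2.1871 rad, the forward-azimuth formula gives
θ = atan2( sin Δλ cos φ₂ , cos φ₁ sin φ₂ − sin φ₁ cos φ₂ cos Δλ ) = atan2(0.1839, 0.6708) = 15.33°.
So the initial bearing is 15°.

15°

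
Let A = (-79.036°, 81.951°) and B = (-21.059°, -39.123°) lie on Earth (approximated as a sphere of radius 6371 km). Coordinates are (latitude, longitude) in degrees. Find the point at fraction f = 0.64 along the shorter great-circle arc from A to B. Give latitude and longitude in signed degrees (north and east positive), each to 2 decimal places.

-47.49°, -32.62°

Central angle δ = 1.3066 rad. Interpolating on the sphere with fraction f = 0.64:
P = [sin((1−f)δ)·A + sin(fδ)·B] / sin δ = 0.4695·A + 0.7688·B in Cartesian coordinates,
giving P = (0.5691, -0.3643, -0.7372), i.e. latitude -47.49°, longitude -32.62°.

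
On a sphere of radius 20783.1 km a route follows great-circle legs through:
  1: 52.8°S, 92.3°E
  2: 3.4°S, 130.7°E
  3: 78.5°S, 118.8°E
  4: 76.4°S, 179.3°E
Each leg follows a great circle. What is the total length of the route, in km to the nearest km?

Leg 1→2: central angle 1.0237 rad, distance 21275.3 km.
Leg 2→3: central angle 1.3152 rad, distance 27333.2 km.
Leg 3→4: central angle 0.2217 rad, distance 4606.8 km.
Total: 21275.3 + 27333.2 + 4606.8 ≈ 53215 km.

53215 km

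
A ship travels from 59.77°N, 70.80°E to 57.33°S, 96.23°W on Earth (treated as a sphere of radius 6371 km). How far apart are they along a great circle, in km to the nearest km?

In radians: φ₁ = 1.0432, φ₂ = -1.0006, Δλ = -167.030° = -2.9152 rad.
Haversine: a = sin²(Δφ/2) + cos φ₁ cos φ₂ sin²(Δλ/2) = 0.7278 + (0.5035)(0.5398)(0.9872) = 0.99608.
Central angle c = 2·arcsin(√a) = 3.01629 rad.
Distance = R·c = 6371 × 3.0163 ≈ 19217 km.

19217 km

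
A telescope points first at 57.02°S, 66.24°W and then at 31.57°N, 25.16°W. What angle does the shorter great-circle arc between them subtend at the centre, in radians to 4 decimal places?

With latitudes φ₁ = -57.020°, φ₂ = 31.570° and longitude difference Δλ = 41.080°:
Haversine: a = sin²(Δφ/2) + cos φ₁ cos φ₂ sin²(Δλ/2) = 0.4877 + (0.5443)(0.8520)(0.1231) = 0.54479.
Central angle c = 2·arcsin(√a) = 1.66050 rad.
So the angular separation is 1.6605 rad.

1.6605 rad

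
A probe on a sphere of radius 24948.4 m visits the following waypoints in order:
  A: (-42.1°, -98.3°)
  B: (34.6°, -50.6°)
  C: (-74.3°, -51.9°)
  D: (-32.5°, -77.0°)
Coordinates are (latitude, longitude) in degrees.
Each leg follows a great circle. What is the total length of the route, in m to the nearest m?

104846 m

Leg A→B: central angle 1.5404 rad, distance 38431.7 m.
Leg B→C: central angle 1.9007 rad, distance 47420.0 m.
Leg C→D: central angle 0.7613 rad, distance 18993.8 m.
Total: 38431.7 + 47420.0 + 18993.8 ≈ 104846 m.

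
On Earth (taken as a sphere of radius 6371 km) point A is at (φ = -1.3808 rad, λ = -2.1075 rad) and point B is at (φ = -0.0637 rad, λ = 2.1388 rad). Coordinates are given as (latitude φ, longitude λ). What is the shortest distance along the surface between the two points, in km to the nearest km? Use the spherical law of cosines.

10149 km

In radians: φ₁ = -1.3808, φ₂ = -0.0637, Δλ = -116.705° = -2.0369 rad.
cos c = sin φ₁ sin φ₂ + cos φ₁ cos φ₂ cos Δλ = (-0.9820)(-0.0637) + (0.1889)(0.9980)(-0.4494) = -0.02219,
so c = arccos(-0.02219) = 1.59299 rad.
Distance = R·c = 6371 × 1.5930 ≈ 10149 km.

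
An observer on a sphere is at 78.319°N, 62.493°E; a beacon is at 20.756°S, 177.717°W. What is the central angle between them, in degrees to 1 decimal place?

In radians: φ₁ = 1.3669, φ₂ = -0.3623, Δλ = 119.790° = 2.0907 rad.
Haversine: a = sin²(Δφ/2) + cos φ₁ cos φ₂ sin²(Δλ/2) = 0.5789 + (0.2025)(0.9351)(0.7484) = 0.72055.
Central angle c = 2·arcsin(√a) = 2.02763 rad.
So the angular separation is 116.2°.

116.2°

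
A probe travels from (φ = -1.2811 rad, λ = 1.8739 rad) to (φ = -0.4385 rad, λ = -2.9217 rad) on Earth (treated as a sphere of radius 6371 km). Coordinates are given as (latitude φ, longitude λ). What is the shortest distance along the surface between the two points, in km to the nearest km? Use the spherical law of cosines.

In radians: φ₁ = -1.2811, φ₂ = -0.4385, Δλ = 85.232° = 1.4876 rad.
cos c = sin φ₁ sin φ₂ + cos φ₁ cos φ₂ cos Δλ = (-0.9583)(-0.4246) + (0.2857)(0.9054)(0.0831) = 0.42839,
so c = arccos(0.42839) = 1.12809 rad.
Distance = R·c = 6371 × 1.1281 ≈ 7187 km.

7187 km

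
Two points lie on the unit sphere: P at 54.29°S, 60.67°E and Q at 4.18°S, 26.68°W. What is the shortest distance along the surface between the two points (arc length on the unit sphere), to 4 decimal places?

1.4846

With latitudes φ₁ = -54.290°, φ₂ = -4.180° and longitude difference Δλ = -87.350°:
cos c = sin φ₁ sin φ₂ + cos φ₁ cos φ₂ cos Δλ = (-0.8120)(-0.0729) + (0.5837)(0.9973)(0.0462) = 0.08610,
so c = arccos(0.08610) = 1.48459 rad.
On the unit sphere the arc length equals the central angle: 1.4846.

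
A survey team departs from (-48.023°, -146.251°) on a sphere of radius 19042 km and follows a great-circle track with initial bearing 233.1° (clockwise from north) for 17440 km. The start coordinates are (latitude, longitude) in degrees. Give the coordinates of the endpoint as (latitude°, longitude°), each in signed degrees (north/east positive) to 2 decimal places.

-50.47°, 128.56°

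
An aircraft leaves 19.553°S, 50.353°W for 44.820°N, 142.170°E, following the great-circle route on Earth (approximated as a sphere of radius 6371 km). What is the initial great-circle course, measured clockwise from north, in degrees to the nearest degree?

Δλ = -167.477° = -2.9230 rad.
y = sin Δλ · cos φ₂ = (-0.2168)(0.7093) = -0.1538
x = cos φ₁ sin φ₂ − sin φ₁ cos φ₂ cos Δλ = (0.9423)(0.7049) − (-0.3347)(0.7093)(-0.9762) = 0.4325
θ = atan2(y, x) = -19.58°; adding 360° gives 340°.

340°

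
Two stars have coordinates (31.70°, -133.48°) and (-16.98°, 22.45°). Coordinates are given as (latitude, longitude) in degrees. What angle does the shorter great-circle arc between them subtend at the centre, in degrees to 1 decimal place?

153.7°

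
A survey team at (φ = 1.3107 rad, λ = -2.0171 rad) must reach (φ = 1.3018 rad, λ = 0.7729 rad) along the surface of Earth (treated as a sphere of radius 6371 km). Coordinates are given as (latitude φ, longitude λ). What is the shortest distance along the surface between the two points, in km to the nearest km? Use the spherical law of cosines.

3318 km

In radians: φ₁ = 1.3107, φ₂ = 1.3018, Δλ = 159.855° = 2.7900 rad.
cos c = sin φ₁ sin φ₂ + cos φ₁ cos φ₂ cos Δλ = (0.9664)(0.9640) + (0.2572)(0.2658)(-0.9388) = 0.86745,
so c = arccos(0.86745) = 0.52075 rad.
Distance = R·c = 6371 × 0.5207 ≈ 3318 km.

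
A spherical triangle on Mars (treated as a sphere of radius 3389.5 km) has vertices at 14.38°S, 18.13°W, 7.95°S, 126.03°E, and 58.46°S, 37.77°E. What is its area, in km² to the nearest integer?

7317802 km²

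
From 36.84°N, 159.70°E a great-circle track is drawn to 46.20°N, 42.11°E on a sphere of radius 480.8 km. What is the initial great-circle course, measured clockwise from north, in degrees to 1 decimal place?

321.5°

Δλ = -117.590° = -2.0523 rad.
y = sin Δλ · cos φ₂ = (-0.8863)(0.6921) = -0.6134
x = cos φ₁ sin φ₂ − sin φ₁ cos φ₂ cos Δλ = (0.8003)(0.7218) − (0.5996)(0.6921)(-0.4631) = 0.7698
θ = atan2(y, x) = -38.55°; adding 360° gives 321.5°.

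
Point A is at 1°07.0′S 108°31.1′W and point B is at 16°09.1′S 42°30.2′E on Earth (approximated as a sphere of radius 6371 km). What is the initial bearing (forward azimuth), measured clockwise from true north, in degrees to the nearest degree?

With φ₁ = -0.0195, φ₂ = -0.2819, Δλ = 2.6358 rad, the forward-azimuth formula gives
θ = atan2( sin Δλ cos φ₂ , cos φ₁ sin φ₂ − sin φ₁ cos φ₂ cos Δλ ) = atan2(0.4654, -0.2945) = 122.33°.
So the initial bearing is 122°.

122°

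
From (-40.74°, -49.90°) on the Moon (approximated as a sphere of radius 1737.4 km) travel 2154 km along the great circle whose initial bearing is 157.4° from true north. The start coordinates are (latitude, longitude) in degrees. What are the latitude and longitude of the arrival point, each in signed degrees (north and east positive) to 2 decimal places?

-60.88°, 81.78°

Angular distance δ = d/R = 2154/1737.4 = 1.23978 rad; initial bearing θ = 2.7471 rad.
sin φ₂ = sin φ₁ cos δ + cos φ₁ sin δ cos θ = (-0.6526)(0.3250) + (0.7577)(0.9457)(-0.9232) = -0.8736, so φ₂ = -60.88°.
Δλ = atan2(sin θ sin δ cos φ₁, cos δ − sin φ₁ sin φ₂) = atan2(0.2754, -0.2452) = 131.678°.
λ₂ = -49.900° + 131.678° = 81.78°.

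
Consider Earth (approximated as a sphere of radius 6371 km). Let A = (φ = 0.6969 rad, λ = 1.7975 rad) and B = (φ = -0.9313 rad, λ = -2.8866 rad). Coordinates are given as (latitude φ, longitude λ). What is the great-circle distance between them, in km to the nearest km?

In radians: φ₁ = 0.6969, φ₂ = -0.9313, Δλ = 91.621° = 1.5991 rad.
cos c = sin φ₁ sin φ₂ + cos φ₁ cos φ₂ cos Δλ = (0.6418)(-0.8024) + (0.7668)(0.5968)(-0.0283) = -0.52796,
so c = arccos(-0.52796) = 2.12699 rad.
Distance = R·c = 6371 × 2.1270 ≈ 13551 km.

13551 km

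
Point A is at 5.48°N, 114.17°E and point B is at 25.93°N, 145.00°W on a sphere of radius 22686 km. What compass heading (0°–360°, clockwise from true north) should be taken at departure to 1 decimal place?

62.9°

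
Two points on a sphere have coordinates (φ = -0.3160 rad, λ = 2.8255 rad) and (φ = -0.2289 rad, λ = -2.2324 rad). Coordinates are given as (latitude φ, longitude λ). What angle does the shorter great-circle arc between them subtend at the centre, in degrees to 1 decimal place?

With latitudes φ₁ = -18.105°, φ₂ = -13.115° and longitude difference Δλ = 70.204°:
cos c = sin φ₁ sin φ₂ + cos φ₁ cos φ₂ cos Δλ = (-0.3108)(-0.2269) + (0.9505)(0.9739)(0.3387) = 0.38403,
so c = arccos(0.38403) = 1.17664 rad.
So the angular separation is 67.4°.

67.4°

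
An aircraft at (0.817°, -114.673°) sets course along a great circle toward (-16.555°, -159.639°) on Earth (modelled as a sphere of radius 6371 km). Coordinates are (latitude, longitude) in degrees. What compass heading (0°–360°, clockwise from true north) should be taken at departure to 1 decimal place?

246.5°

With φ₁ = 0.0143, φ₂ = -0.2889, Δλ = -0.7848 rad, the forward-azimuth formula gives
θ = atan2( sin Δλ cos φ₂ , cos φ₁ sin φ₂ − sin φ₁ cos φ₂ cos Δλ ) = atan2(-0.6774, -0.2946) = -113.50°.
Adding 360° brings this into [0°, 360°): 246.5°.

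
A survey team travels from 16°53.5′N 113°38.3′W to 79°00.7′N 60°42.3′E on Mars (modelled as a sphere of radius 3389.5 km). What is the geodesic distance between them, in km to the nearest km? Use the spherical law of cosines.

In radians: φ₁ = 0.2948, φ₂ = 1.3790, Δλ = 174.343° = 3.0429 rad.
cos c = sin φ₁ sin φ₂ + cos φ₁ cos φ₂ cos Δλ = (0.2906)(0.9817) + (0.9569)(0.1906)(-0.9951) = 0.10374,
so c = arccos(0.10374) = 1.46687 rad.
Distance = R·c = 3389.5 × 1.4669 ≈ 4972 km.

4972 km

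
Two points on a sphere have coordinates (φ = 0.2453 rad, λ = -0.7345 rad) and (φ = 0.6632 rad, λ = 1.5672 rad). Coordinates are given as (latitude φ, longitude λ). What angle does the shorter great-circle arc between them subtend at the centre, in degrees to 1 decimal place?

111.1°

In radians: φ₁ = 0.2453, φ₂ = 0.6632, Δλ = 131.878° = 2.3017 rad.
cos c = sin φ₁ sin φ₂ + cos φ₁ cos φ₂ cos Δλ = (0.2428)(0.6156) + (0.9701)(0.7880)(-0.6675) = -0.36079,
so c = arccos(-0.36079) = 1.93991 rad.
So the angular separation is 111.1°.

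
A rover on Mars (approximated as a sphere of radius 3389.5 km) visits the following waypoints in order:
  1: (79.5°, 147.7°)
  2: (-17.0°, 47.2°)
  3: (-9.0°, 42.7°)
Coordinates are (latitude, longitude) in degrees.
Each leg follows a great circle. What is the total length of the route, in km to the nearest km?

Leg 1→2: central angle 1.8957 rad, distance 6425.5 km.
Leg 2→3: central angle 0.1592 rad, distance 539.6 km.
Total: 6425.5 + 539.6 ≈ 6965 km.

6965 km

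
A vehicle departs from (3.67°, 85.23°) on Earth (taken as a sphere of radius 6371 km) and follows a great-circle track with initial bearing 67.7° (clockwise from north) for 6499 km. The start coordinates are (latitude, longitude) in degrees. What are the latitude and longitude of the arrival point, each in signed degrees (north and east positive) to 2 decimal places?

20.87°, 142.77°

Angular distance δ = d/R = 6499/6371 = 1.02009 rad; initial bearing θ = 1.1816 rad.
sin φ₂ = sin φ₁ cos δ + cos φ₁ sin δ cos θ = (0.0640)(0.5233) + (0.9979)(0.8522)(0.3795) = 0.3562, so φ₂ = 20.87°.
Δλ = atan2(sin θ sin δ cos φ₁, cos δ − sin φ₁ sin φ₂) = atan2(0.7868, 0.5005) = 57.539°.
λ₂ = 85.230° + 57.539° = 142.77°.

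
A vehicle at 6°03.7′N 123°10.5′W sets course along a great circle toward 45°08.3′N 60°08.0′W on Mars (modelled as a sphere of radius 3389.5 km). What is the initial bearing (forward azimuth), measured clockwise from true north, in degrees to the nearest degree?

43°

With φ₁ = 0.1058, φ₂ = 0.7878, Δλ = 1.1003 rad, the forward-azimuth formula gives
θ = atan2( sin Δλ cos φ₂ , cos φ₁ sin φ₂ − sin φ₁ cos φ₂ cos Δλ ) = atan2(0.6287, 0.6711) = 43.13°.
So the initial bearing is 43°.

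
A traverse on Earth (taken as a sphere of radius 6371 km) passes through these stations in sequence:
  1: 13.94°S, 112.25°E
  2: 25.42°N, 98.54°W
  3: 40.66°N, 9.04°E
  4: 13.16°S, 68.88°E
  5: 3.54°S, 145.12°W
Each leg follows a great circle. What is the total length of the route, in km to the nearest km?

Leg 1→2: central angle 2.5991 rad, distance 16559.0 km.
Leg 2→3: central angle 1.4980 rad, distance 9543.7 km.
Leg 3→4: central angle 1.3461 rad, distance 8576.2 km.
Leg 4→5: central angle 2.4843 rad, distance 15827.7 km.
Total: 16559.0 + 9543.7 + 8576.2 + 15827.7 ≈ 50507 km.

50507 km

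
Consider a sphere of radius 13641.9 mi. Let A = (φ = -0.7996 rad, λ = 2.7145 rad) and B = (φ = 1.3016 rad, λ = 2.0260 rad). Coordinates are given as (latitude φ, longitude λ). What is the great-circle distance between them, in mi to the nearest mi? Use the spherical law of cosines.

With latitudes φ₁ = -45.814°, φ₂ = 74.576° and longitude difference Δλ = -39.448°:
cos c = sin φ₁ sin φ₂ + cos φ₁ cos φ₂ cos Δλ = (-0.7171)(0.9640) + (0.6970)(0.2660)(0.7722) = -0.54811,
so c = arccos(-0.54811) = 2.15090 rad.
Distance = R·c = 13641.9 × 2.1509 ≈ 29342 mi.

29342 mi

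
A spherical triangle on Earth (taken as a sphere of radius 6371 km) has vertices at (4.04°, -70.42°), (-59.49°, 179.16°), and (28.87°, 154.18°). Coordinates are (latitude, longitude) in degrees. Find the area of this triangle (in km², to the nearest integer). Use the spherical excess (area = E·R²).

Side lengths (central angles): a = 1.5838, b = 2.1993, c = 1.8105 rad; semiperimeter s = 2.7968.
By l'Huilier's theorem, tan(E/4) = √[tan(s/2) tan((s−a)/2) tan((s−b)/2) tan((s−c)/2)], giving spherical excess E = 2.7281 rad.
Area = E·R² = 2.7281 × (6371)² ≈ 110732631 km².

110732631 km²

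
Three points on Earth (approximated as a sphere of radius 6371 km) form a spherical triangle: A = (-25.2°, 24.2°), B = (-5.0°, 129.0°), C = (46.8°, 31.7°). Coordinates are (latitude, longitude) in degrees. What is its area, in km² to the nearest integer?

62467637 km²

Side lengths (central angles): a = 1.7216, b = 1.2622, c = 1.7652 rad; semiperimeter s = 2.3745.
By l'Huilier's theorem, tan(E/4) = √[tan(s/2) tan((s−a)/2) tan((s−b)/2) tan((s−c)/2)], giving spherical excess E = 1.5390 rad.
Area = E·R² = 1.5390 × (6371)² ≈ 62467637 km².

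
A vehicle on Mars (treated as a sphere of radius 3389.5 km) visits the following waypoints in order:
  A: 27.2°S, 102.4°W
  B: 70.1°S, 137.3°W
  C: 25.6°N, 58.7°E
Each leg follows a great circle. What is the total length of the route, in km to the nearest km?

Leg A→B: central angle 0.8256 rad, distance 2798.5 km.
Leg B→C: central angle 2.3481 rad, distance 7958.9 km.
Total: 2798.5 + 7958.9 ≈ 10757 km.

10757 km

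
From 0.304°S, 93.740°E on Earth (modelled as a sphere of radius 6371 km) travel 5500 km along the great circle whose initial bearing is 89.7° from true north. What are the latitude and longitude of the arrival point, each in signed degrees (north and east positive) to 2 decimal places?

0.03°, 143.20°

Angular distance δ = d/R = 5500/6371 = 0.86329 rad; initial bearing θ = 1.5656 rad.
sin φ₂ = sin φ₁ cos δ + cos φ₁ sin δ cos θ = (-0.0053)(0.6499) + (1.0000)(0.7600)(0.0052) = 0.0005, so φ₂ = 0.03°.
Δλ = atan2(sin θ sin δ cos φ₁, cos δ − sin φ₁ sin φ₂) = atan2(0.7600, 0.6499) = 49.462°.
λ₂ = 93.740° + 49.462° = 143.20°.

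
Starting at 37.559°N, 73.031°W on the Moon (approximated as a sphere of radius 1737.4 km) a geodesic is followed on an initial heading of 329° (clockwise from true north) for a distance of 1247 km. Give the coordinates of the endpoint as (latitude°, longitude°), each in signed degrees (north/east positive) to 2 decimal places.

64.97°, -126.22°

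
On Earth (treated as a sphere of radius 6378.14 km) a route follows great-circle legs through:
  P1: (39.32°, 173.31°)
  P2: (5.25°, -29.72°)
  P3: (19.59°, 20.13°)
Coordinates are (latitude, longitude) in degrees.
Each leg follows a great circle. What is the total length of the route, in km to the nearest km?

20166 km

Leg P1→P2: central angle 2.2797 rad, distance 14540.2 km.
Leg P2→P3: central angle 0.8820 rad, distance 5625.6 km.
Total: 14540.2 + 5625.6 ≈ 20166 km.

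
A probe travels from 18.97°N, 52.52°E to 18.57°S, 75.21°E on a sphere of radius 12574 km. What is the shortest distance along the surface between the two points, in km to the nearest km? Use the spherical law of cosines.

In radians: φ₁ = 0.3311, φ₂ = -0.3241, Δλ = 22.690° = 0.3960 rad.
cos c = sin φ₁ sin φ₂ + cos φ₁ cos φ₂ cos Δλ = (0.3251)(-0.3185) + (0.9457)(0.9479)(0.9226) = 0.72355,
so c = arccos(0.72355) = 0.76187 rad.
Distance = R·c = 12574 × 0.7619 ≈ 9580 km.

9580 km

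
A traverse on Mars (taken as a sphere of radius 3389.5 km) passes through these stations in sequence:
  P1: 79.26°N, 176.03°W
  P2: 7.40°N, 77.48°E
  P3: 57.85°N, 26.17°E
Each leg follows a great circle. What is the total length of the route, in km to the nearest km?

8857 km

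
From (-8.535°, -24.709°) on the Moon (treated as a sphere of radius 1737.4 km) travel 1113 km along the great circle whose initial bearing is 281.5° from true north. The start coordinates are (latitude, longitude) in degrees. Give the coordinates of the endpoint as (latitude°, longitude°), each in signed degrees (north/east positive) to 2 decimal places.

-0.07°, -60.56°

Angular distance δ = d/R = 1113/1737.4 = 0.64061 rad; initial bearing θ = 4.9131 rad.
sin φ₂ = sin φ₁ cos δ + cos φ₁ sin δ cos θ = (-0.1484)(0.8017) + (0.9889)(0.5977)(0.1994) = -0.0011, so φ₂ = -0.07°.
Δλ = atan2(sin θ sin δ cos φ₁, cos δ − sin φ₁ sin φ₂) = atan2(-0.5792, 0.8016) = -35.852°.
λ₂ = -24.709° − 35.852° = -60.56°.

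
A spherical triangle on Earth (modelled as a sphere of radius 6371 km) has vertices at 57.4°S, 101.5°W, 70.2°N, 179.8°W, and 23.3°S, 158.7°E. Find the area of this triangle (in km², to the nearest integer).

Side lengths (central angles): a = 1.6536, b = 1.3191, c = 2.4274 rad; semiperimeter s = 2.7001.
By l'Huilier's theorem, tan(E/4) = √[tan(s/2) tan((s−a)/2) tan((s−b)/2) tan((s−c)/2)], giving spherical excess E = 1.9797 rad.
Area = E·R² = 1.9797 × (6371)² ≈ 80355901 km².

80355901 km²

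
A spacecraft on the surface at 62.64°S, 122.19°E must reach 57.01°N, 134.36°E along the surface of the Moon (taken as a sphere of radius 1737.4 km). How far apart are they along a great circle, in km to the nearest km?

3639 km

In radians: φ₁ = -1.0933, φ₂ = 0.9950, Δλ = 12.170° = 0.2124 rad.
Haversine: a = sin²(Δφ/2) + cos φ₁ cos φ₂ sin²(Δλ/2) = 0.7474 + (0.4596)(0.5445)(0.0112) = 0.75016.
Central angle c = 2·arcsin(√a) = 2.09477 rad.
Distance = R·c = 1737.4 × 2.0948 ≈ 3639 km.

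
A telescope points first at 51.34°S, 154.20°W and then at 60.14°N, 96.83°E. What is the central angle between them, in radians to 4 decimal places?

2.4628 rad

Let φ₁ = -0.8961 rad, φ₂ = 1.0496 rad, and Δλ = -1.9019 rad.
cos c = sin φ₁ sin φ₂ + cos φ₁ cos φ₂ cos Δλ = (-0.7809)(0.8672) + (0.6247)(0.4979)(-0.3251) = -0.77831,
so c = arccos(-0.77831) = 2.46276 rad.
So the angular separation is 2.4628 rad.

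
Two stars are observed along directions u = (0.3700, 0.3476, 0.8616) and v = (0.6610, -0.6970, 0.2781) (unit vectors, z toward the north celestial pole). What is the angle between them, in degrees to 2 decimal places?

u·v = 0.2419; |u| = 1.0000, |v| = 1.0000.
cos θ = (u·v)/(|u||v|) = 0.2419, so θ = 76.00°.

76.00°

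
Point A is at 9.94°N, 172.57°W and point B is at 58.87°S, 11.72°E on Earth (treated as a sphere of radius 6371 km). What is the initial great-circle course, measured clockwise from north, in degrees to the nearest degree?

183°

With φ₁ = 0.1735, φ₂ = -1.0275, Δλ = -3.0667 rad, the forward-azimuth formula gives
θ = atan2( sin Δλ cos φ₂ , cos φ₁ sin φ₂ − sin φ₁ cos φ₂ cos Δλ ) = atan2(-0.0387, -0.7542) = -177.06°.
Adding 360° brings this into [0°, 360°): 183°.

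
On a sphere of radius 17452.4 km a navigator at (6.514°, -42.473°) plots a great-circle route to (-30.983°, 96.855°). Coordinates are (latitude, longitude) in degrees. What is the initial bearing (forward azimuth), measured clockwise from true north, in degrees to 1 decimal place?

128.1°

With φ₁ = 0.1137, φ₂ = -0.5408, Δλ = 2.4317 rad, the forward-azimuth formula gives
θ = atan2( sin Δλ cos φ₂ , cos φ₁ sin φ₂ − sin φ₁ cos φ₂ cos Δλ ) = atan2(0.5587, -0.4377) = 128.07°.
So the initial bearing is 128.1°.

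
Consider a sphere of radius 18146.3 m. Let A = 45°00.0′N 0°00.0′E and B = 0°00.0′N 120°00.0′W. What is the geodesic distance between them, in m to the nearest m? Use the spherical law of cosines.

35062 m

Let φ₁ = 0.7854 rad, φ₂ = 0.0000 rad, and Δλ = -2.0944 rad.
cos c = sin φ₁ sin φ₂ + cos φ₁ cos φ₂ cos Δλ = (0.7071)(0.0000) + (0.7071)(1.0000)(-0.5000) = -0.35355,
so c = arccos(-0.35355) = 1.93216 rad.
Distance = R·c = 18146.3 × 1.9322 ≈ 35062 m.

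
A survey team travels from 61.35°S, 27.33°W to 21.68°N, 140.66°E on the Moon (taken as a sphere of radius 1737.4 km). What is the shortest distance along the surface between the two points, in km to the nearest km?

4229 km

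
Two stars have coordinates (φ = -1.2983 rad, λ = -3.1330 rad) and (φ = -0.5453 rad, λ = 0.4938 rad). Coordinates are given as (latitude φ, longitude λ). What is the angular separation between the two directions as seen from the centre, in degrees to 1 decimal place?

72.8°

In radians: φ₁ = -1.2983, φ₂ = -0.5453, Δλ = -152.200° = -2.6564 rad.
Haversine: a = sin²(Δφ/2) + cos φ₁ cos φ₂ sin²(Δλ/2) = 0.1352 + (0.2691)(0.8550)(0.9423) = 0.35200.
Central angle c = 2·arcsin(√a) = 1.27030 rad.
So the angular separation is 72.8°.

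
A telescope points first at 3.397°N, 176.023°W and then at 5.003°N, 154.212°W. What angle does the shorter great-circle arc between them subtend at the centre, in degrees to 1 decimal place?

21.8°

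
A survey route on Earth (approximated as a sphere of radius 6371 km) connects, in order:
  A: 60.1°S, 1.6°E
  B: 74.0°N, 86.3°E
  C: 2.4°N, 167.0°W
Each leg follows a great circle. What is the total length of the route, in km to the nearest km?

Leg A→B: central angle 2.5333 rad, distance 16139.6 km.
Leg B→C: central angle 1.6097 rad, distance 10255.3 km.
Total: 16139.6 + 10255.3 ≈ 26395 km.

26395 km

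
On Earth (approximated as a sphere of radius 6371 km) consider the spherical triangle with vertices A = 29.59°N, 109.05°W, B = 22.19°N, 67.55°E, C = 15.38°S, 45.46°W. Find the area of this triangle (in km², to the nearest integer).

107624150 km²

Side lengths (central angles): a = 2.0366, b = 1.3264, c = 2.2361 rad; semiperimeter s = 2.7995.
By l'Huilier's theorem, tan(E/4) = √[tan(s/2) tan((s−a)/2) tan((s−b)/2) tan((s−c)/2)], giving spherical excess E = 2.6515 rad.
Area = E·R² = 2.6515 × (6371)² ≈ 107624150 km².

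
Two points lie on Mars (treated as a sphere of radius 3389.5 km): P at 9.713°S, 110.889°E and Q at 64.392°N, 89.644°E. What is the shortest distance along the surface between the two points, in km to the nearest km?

4486 km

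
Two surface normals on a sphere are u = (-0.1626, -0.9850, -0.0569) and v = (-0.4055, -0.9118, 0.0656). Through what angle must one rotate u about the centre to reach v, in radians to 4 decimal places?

u·v = 0.9603; |u| = 1.0000, |v| = 1.0001.
cos θ = (u·v)/(|u||v|) = 0.9603, so θ = 0.2827 rad.

0.2827 rad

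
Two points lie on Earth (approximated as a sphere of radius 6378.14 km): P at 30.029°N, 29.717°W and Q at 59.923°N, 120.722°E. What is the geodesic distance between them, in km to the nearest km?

Let φ₁ = 0.5241 rad, φ₂ = 1.0459 rad, and Δλ = 2.6257 rad.
cos c = sin φ₁ sin φ₂ + cos φ₁ cos φ₂ cos Δλ = (0.5004)(0.8654) + (0.8658)(0.5012)(-0.8698) = 0.05564,
so c = arccos(0.05564) = 1.51513 rad.
Distance = R·c = 6378.14 × 1.5151 ≈ 9664 km.

9664 km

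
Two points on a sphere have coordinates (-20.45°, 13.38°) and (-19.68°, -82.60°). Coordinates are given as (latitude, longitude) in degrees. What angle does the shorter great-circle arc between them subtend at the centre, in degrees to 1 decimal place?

With latitudes φ₁ = -20.450°, φ₂ = -19.680° and longitude difference Δλ = -95.980°:
Haversine: a = sin²(Δφ/2) + cos φ₁ cos φ₂ sin²(Δλ/2) = 0.0000 + (0.9370)(0.9416)(0.5521) = 0.48713.
Central angle c = 2·arcsin(√a) = 1.54504 rad.
So the angular separation is 88.5°.

88.5°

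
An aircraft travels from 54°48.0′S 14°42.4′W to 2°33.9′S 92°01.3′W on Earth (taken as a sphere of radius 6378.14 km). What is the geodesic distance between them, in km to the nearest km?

8974 km

With latitudes φ₁ = -54.800°, φ₂ = -2.565° and longitude difference Δλ = -77.315°:
cos c = sin φ₁ sin φ₂ + cos φ₁ cos φ₂ cos Δλ = (-0.8171)(-0.0448) + (0.5764)(0.9990)(0.2196) = 0.16302,
so c = arccos(0.16302) = 1.40704 rad.
Distance = R·c = 6378.14 × 1.4070 ≈ 8974 km.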